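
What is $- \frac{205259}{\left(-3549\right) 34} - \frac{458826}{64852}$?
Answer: $- \frac{5256655181}{978178929} \approx -5.3739$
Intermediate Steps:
$- \frac{205259}{\left(-3549\right) 34} - \frac{458826}{64852} = - \frac{205259}{-120666} - \frac{229413}{32426} = \left(-205259\right) \left(- \frac{1}{120666}\right) - \frac{229413}{32426} = \frac{205259}{120666} - \frac{229413}{32426} = - \frac{5256655181}{978178929}$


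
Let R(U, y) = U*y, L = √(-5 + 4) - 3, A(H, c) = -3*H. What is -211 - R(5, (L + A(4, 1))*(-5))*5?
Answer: -2086 + 125*I ≈ -2086.0 + 125.0*I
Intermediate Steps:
L = -3 + I (L = √(-1) - 3 = I - 3 = -3 + I ≈ -3.0 + 1.0*I)
-211 - R(5, (L + A(4, 1))*(-5))*5 = -211 - 5*(((-3 + I) - 3*4)*(-5))*5 = -211 - 5*(((-3 + I) - 12)*(-5))*5 = -211 - 5*((-15 + I)*(-5))*5 = -211 - 5*(75 - 5*I)*5 = -211 - (375 - 25*I)*5 = -211 - (1875 - 125*I) = -211 + (-1875 + 125*I) = -2086 + 125*I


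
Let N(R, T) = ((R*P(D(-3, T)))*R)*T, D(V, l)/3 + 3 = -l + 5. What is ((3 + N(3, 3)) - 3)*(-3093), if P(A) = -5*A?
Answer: -1252665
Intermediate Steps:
D(V, l) = 6 - 3*l (D(V, l) = -9 + 3*(-l + 5) = -9 + 3*(5 - l) = -9 + (15 - 3*l) = 6 - 3*l)
N(R, T) = T*R²*(-30 + 15*T) (N(R, T) = ((R*(-5*(6 - 3*T)))*R)*T = ((R*(-30 + 15*T))*R)*T = (R²*(-30 + 15*T))*T = T*R²*(-30 + 15*T))
((3 + N(3, 3)) - 3)*(-3093) = ((3 + 15*3*3²*(-2 + 3)) - 3)*(-3093) = ((3 + 15*3*9*1) - 3)*(-3093) = ((3 + 405) - 3)*(-3093) = (408 - 3)*(-3093) = 405*(-3093) = -1252665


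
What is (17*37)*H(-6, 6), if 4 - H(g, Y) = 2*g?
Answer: 10064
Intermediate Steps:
H(g, Y) = 4 - 2*g
(17*37)*H(-6, 6) = (17*37)*(4 - 2*(-6)) = 629*(4 + 12) = 629*16 = 10064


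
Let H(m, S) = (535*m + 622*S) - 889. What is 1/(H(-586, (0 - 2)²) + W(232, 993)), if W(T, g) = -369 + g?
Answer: -1/311287 ≈ -3.2125e-6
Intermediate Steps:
H(m, S) = -889 + 535*m + 622*S
1/(H(-586, (0 - 2)²) + W(232, 993)) = 1/((-889 + 535*(-586) + 622*(0 - 2)²) + (-369 + 993)) = 1/((-889 - 313510 + 622*(-2)²) + 624) = 1/((-889 - 313510 + 622*4) + 624) = 1/((-889 - 313510 + 2488) + 624) = 1/(-311911 + 624) = 1/(-311287) = -1/311287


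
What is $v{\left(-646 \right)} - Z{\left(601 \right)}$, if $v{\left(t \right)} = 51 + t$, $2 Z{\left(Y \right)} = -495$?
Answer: $- \frac{695}{2} \approx -347.5$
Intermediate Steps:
$Z{\left(Y \right)} = - \frac{495}{2}$ ($Z{\left(Y \right)} = \frac{1}{2} \left(-495\right) = - \frac{495}{2}$)
$v{\left(-646 \right)} - Z{\left(601 \right)} = \left(51 - 646\right) - - \frac{495}{2} = -595 + \frac{495}{2} = - \frac{695}{2}$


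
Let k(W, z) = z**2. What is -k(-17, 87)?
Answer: -7569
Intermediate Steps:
-k(-17, 87) = -1*87**2 = -1*7569 = -7569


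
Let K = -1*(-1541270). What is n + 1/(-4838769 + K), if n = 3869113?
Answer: 12758396248386/3297499 ≈ 3.8691e+6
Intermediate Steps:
K = 1541270
n + 1/(-4838769 + K) = 3869113 + 1/(-4838769 + 1541270) = 3869113 + 1/(-3297499) = 3869113 - 1/3297499 = 12758396248386/3297499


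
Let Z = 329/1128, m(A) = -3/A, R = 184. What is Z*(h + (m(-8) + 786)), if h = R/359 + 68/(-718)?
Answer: 5272561/22976 ≈ 229.48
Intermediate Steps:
h = 150/359 (h = 184/359 + 68/(-718) = 184*(1/359) + 68*(-1/718) = 184/359 - 34/359 = 150/359 ≈ 0.41783)
Z = 7/24 (Z = 329*(1/1128) = 7/24 ≈ 0.29167)
Z*(h + (m(-8) + 786)) = 7*(150/359 + (-3/(-8) + 786))/24 = 7*(150/359 + (-3*(-1/8) + 786))/24 = 7*(150/359 + (3/8 + 786))/24 = 7*(150/359 + 6291/8)/24 = (7/24)*(2259669/2872) = 5272561/22976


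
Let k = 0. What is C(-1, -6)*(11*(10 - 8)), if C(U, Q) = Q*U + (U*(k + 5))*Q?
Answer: 792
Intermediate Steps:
C(U, Q) = 6*Q*U (C(U, Q) = Q*U + (U*(0 + 5))*Q = Q*U + (U*5)*Q = Q*U + (5*U)*Q = Q*U + 5*Q*U = 6*Q*U)
C(-1, -6)*(11*(10 - 8)) = (6*(-6)*(-1))*(11*(10 - 8)) = 36*(11*2) = 36*22 = 792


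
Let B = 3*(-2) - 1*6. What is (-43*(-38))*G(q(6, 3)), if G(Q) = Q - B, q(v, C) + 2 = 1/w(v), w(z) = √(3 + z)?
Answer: 50654/3 ≈ 16885.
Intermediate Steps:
B = -12 (B = -6 - 6 = -12)
q(v, C) = -2 + (3 + v)^(-½) (q(v, C) = -2 + 1/(√(3 + v)) = -2 + (3 + v)^(-½))
G(Q) = 12 + Q (G(Q) = Q - 1*(-12) = Q + 12 = 12 + Q)
(-43*(-38))*G(q(6, 3)) = (-43*(-38))*(12 + (-2 + (3 + 6)^(-½))) = 1634*(12 + (-2 + 9^(-½))) = 1634*(12 + (-2 + ⅓)) = 1634*(12 - 5/3) = 1634*(31/3) = 50654/3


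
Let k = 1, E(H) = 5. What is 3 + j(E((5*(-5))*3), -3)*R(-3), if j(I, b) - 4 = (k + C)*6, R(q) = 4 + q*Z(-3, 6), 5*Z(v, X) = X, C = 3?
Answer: 71/5 ≈ 14.200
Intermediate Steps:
Z(v, X) = X/5
R(q) = 4 + 6*q/5 (R(q) = 4 + q*((1/5)*6) = 4 + q*(6/5) = 4 + 6*q/5)
j(I, b) = 28 (j(I, b) = 4 + (1 + 3)*6 = 4 + 4*6 = 4 + 24 = 28)
3 + j(E((5*(-5))*3), -3)*R(-3) = 3 + 28*(4 + (6/5)*(-3)) = 3 + 28*(4 - 18/5) = 3 + 28*(2/5) = 3 + 56/5 = 71/5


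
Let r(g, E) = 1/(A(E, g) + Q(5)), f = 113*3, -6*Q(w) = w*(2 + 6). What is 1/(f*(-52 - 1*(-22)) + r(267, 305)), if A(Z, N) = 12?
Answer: -16/162717 ≈ -9.8330e-5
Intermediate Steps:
Q(w) = -4*w/3 (Q(w) = -w*(2 + 6)/6 = -w*8/6 = -4*w/3)
f = 339
r(g, E) = 3/16 (r(g, E) = 1/(12 - 4/3*5) = 1/(12 - 20/3) = 1/(16/3) = 3/16)
1/(f*(-52 - 1*(-22)) + r(267, 305)) = 1/(339*(-52 - 1*(-22)) + 3/16) = 1/(339*(-52 + 22) + 3/16) = 1/(339*(-30) + 3/16) = 1/(-10170 + 3/16) = 1/(-162717/16) = -16/162717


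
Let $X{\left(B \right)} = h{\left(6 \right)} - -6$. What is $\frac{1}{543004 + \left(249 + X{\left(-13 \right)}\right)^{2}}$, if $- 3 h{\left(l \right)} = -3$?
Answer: $\frac{1}{608540} \approx 1.6433 \cdot 10^{-6}$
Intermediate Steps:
$h{\left(l \right)} = 1$ ($h{\left(l \right)} = \left(- \frac{1}{3}\right) \left(-3\right) = 1$)
$X{\left(B \right)} = 7$ ($X{\left(B \right)} = 1 - -6 = 1 + 6 = 7$)
$\frac{1}{543004 + \left(249 + X{\left(-13 \right)}\right)^{2}} = \frac{1}{543004 + \left(249 + 7\right)^{2}} = \frac{1}{543004 + 256^{2}} = \frac{1}{543004 + 65536} = \frac{1}{608540}$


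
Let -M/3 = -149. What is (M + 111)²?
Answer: 311364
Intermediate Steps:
M = 447 (M = -3*(-149) = 447)
(M + 111)² = (447 + 111)² = 558² = 311364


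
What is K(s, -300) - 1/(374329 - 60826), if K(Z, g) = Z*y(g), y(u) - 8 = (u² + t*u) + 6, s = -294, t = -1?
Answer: -8324230722949/313503 ≈ -2.6552e+7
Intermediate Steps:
y(u) = 14 + u² - u (y(u) = 8 + ((u² - u) + 6) = 8 + (6 + u² - u) = 14 + u² - u)
K(Z, g) = Z*(14 + g² - g)
K(s, -300) - 1/(374329 - 60826) = -294*(14 + (-300)² - 1*(-300)) - 1/(374329 - 60826) = -294*(14 + 90000 + 300) - 1/313503 = -294*90314 - 1*1/313503 = -26552316 - 1/313503 = -8324230722949/313503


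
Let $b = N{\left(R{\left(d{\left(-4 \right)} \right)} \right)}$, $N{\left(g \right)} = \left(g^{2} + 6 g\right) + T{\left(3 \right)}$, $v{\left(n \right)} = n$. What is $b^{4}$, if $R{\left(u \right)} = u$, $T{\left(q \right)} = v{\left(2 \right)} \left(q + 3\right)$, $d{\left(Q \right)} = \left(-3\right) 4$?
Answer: $49787136$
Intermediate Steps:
$d{\left(Q \right)} = -12$
$T{\left(q \right)} = 6 + 2 q$ ($T{\left(q \right)} = 2 \left(q + 3\right) = 2 \left(3 + q\right) = 6 + 2 q$)
$N{\left(g \right)} = 12 + g^{2} + 6 g$ ($N{\left(g \right)} = \left(g^{2} + 6 g\right) + \left(6 + 2 \cdot 3\right) = \left(g^{2} + 6 g\right) + \left(6 + 6\right) = \left(g^{2} + 6 g\right) + 12 = 12 + g^{2} + 6 g$)
$b = 84$ ($b = 12 + \left(-12\right)^{2} + 6 \left(-12\right) = 12 + 144 - 72 = 84$)
$b^{4} = 84^{4} = 49787136$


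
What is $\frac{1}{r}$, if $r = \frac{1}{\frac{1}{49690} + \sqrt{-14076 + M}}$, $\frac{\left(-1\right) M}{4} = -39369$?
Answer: $\frac{1}{49690} + 10 \sqrt{1434} \approx 378.68$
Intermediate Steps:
$M = 157476$ ($M = \left(-4\right) \left(-39369\right) = 157476$)
$r = \frac{1}{\frac{1}{49690} + 10 \sqrt{1434}}$ ($r = \frac{1}{\frac{1}{49690} + \sqrt{-14076 + 157476}} = \frac{1}{\frac{1}{49690} + \sqrt{143400}} = \frac{1}{\frac{1}{49690} + 10 \sqrt{1434}} \approx 0.0026407$)
$\frac{1}{r} = \frac{1}{- \frac{49690}{354068380739999} + \frac{24690961000 \sqrt{1434}}{354068380739999}}$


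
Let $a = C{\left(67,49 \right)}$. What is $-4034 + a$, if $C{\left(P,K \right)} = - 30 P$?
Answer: $-6044$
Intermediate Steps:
$a = -2010$ ($a = \left(-30\right) 67 = -2010$)
$-4034 + a = -4034 - 2010 = -6044$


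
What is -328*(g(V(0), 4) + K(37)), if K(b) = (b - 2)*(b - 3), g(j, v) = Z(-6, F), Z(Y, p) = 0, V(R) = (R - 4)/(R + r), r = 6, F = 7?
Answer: -390320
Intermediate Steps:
V(R) = (-4 + R)/(6 + R) (V(R) = (R - 4)/(R + 6) = (-4 + R)/(6 + R))
g(j, v) = 0
K(b) = (-3 + b)*(-2 + b) (K(b) = (-2 + b)*(-3 + b) = (-3 + b)*(-2 + b))
-328*(g(V(0), 4) + K(37)) = -328*(0 + (6 + 37² - 5*37)) = -328*(0 + (6 + 1369 - 185)) = -328*(0 + 1190) = -328*1190 = -390320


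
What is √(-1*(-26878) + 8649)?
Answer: √35527 ≈ 188.49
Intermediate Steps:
√(-1*(-26878) + 8649) = √(26878 + 8649) = √35527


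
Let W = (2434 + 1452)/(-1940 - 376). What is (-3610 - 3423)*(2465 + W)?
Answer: -20061822391/1158 ≈ -1.7325e+7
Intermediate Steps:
W = -1943/1158 (W = 3886/(-2316) = 3886*(-1/2316) = -1943/1158 ≈ -1.6779)
(-3610 - 3423)*(2465 + W) = (-3610 - 3423)*(2465 - 1943/1158) = -7033*2852527/1158 = -20061822391/1158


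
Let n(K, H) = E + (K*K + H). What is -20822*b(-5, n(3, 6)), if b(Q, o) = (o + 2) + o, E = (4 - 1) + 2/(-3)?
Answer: -2290420/3 ≈ -7.6347e+5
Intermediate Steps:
E = 7/3 (E = 3 + 2*(-1/3) = 3 - 2/3 = 7/3 ≈ 2.3333)
n(K, H) = 7/3 + H + K**2 (n(K, H) = 7/3 + (K*K + H) = 7/3 + (K**2 + H) = 7/3 + (H + K**2) = 7/3 + H + K**2)
b(Q, o) = 2 + 2*o (b(Q, o) = (2 + o) + o = 2 + 2*o)
-20822*b(-5, n(3, 6)) = -20822*(2 + 2*(7/3 + 6 + 3**2)) = -20822*(2 + 2*(7/3 + 6 + 9)) = -20822*(2 + 2*(52/3)) = -20822*(2 + 104/3) = -20822*110/3 = -2290420/3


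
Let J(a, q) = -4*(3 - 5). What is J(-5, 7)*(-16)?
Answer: -128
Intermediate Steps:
J(a, q) = 8 (J(a, q) = -4*(-2) = 8)
J(-5, 7)*(-16) = 8*(-16) = -128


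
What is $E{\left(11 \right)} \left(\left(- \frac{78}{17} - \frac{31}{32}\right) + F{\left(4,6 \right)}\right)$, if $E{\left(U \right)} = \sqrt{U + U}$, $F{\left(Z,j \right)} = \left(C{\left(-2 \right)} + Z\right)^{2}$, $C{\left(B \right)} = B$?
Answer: $- \frac{847 \sqrt{22}}{544} \approx -7.3029$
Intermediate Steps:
$F{\left(Z,j \right)} = \left(-2 + Z\right)^{2}$
$E{\left(U \right)} = \sqrt{2} \sqrt{U}$ ($E{\left(U \right)} = \sqrt{2 U} = \sqrt{2} \sqrt{U}$)
$E{\left(11 \right)} \left(\left(- \frac{78}{17} - \frac{31}{32}\right) + F{\left(4,6 \right)}\right) = \sqrt{2} \sqrt{11} \left(\left(- \frac{78}{17} - \frac{31}{32}\right) + \left(-2 + 4\right)^{2}\right) = \sqrt{22} \left(\left(\left(-78\right) \frac{1}{17} - \frac{31}{32}\right) + 2^{2}\right) = \sqrt{22} \left(\left(- \frac{78}{17} - \frac{31}{32}\right) + 4\right) = \sqrt{22} \left(- \frac{3023}{544} + 4\right) = \sqrt{22} \left(- \frac{847}{544}\right) = - \frac{847 \sqrt{22}}{544}$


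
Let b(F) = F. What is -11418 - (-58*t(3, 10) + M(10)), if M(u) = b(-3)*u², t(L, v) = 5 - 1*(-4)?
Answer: -10596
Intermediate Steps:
t(L, v) = 9 (t(L, v) = 5 + 4 = 9)
M(u) = -3*u²
-11418 - (-58*t(3, 10) + M(10)) = -11418 - (-58*9 - 3*10²) = -11418 - (-522 - 3*100) = -11418 - (-522 - 300) = -11418 - 1*(-822) = -11418 + 822 = -10596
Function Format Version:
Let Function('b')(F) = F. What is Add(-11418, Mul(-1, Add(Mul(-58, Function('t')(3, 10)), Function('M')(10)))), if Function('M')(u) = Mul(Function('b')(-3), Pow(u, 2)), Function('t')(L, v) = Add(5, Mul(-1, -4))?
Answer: -10596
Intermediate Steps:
Function('t')(L, v) = 9 (Function('t')(L, v) = Add(5, 4) = 9)
Function('M')(u) = Mul(-3, Pow(u, 2))
Add(-11418, Mul(-1, Add(Mul(-58, Function('t')(3, 10)), Function('M')(10)))) = Add(-11418, Mul(-1, Add(Mul(-58, 9), Mul(-3, Pow(10, 2))))) = Add(-11418, Mul(-1, Add(-522, Mul(-3, 100)))) = Add(-11418, Mul(-1, Add(-522, -300))) = Add(-11418, Mul(-1, -822)) = Add(-11418, 822) = -10596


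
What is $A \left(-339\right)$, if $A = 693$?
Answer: $-234927$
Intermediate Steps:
$A \left(-339\right) = 693 \left(-339\right) = -234927$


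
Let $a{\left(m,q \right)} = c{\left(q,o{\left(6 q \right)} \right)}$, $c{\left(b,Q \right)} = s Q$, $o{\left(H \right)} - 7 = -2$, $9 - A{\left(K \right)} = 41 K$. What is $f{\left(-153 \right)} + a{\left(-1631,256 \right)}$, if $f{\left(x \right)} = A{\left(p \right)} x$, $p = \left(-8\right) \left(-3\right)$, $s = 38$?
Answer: $149365$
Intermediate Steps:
$p = 24$
$A{\left(K \right)} = 9 - 41 K$
$o{\left(H \right)} = 5$ ($o{\left(H \right)} = 7 - 2 = 5$)
$f{\left(x \right)} = - 975 x$ ($f{\left(x \right)} = \left(9 - 984\right) x = - 975 x$)
$c{\left(b,Q \right)} = 38 Q$
$a{\left(m,q \right)} = 190$ ($a{\left(m,q \right)} = 38 \cdot 5 = 190$)
$f{\left(-153 \right)} + a{\left(-1631,256 \right)} = \left(-975\right) \left(-153\right) + 190 = 149175 + 190 = 149365$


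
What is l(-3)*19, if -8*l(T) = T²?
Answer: -171/8 ≈ -21.375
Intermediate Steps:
l(T) = -T²/8
l(-3)*19 = -⅛*(-3)²*19 = -⅛*9*19 = -9/8*19 = -171/8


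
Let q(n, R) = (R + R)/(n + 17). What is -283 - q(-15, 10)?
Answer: -293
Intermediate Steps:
q(n, R) = 2*R/(17 + n) (q(n, R) = (2*R)/(17 + n) = 2*R/(17 + n))
-283 - q(-15, 10) = -283 - 2*10/(17 - 15) = -283 - 2*10/2 = -283 - 1*10 = -283 - 10 = -293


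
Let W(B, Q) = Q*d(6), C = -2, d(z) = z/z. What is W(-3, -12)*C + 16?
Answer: 40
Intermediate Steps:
d(z) = 1
W(B, Q) = Q (W(B, Q) = Q*1 = Q)
W(-3, -12)*C + 16 = -12*(-2) + 16 = 24 + 16 = 40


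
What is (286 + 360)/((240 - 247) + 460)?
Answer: 646/453 ≈ 1.4260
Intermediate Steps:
(286 + 360)/((240 - 247) + 460) = 646/(-7 + 460) = 646/453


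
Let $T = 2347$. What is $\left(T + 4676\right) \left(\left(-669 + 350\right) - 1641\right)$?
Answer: $-13765080$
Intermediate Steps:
$\left(T + 4676\right) \left(\left(-669 + 350\right) - 1641\right) = \left(2347 + 4676\right) \left(\left(-669 + 350\right) - 1641\right) = 7023 \left(-319 - 1641\right) = 7023 \left(-1960\right) = -13765080$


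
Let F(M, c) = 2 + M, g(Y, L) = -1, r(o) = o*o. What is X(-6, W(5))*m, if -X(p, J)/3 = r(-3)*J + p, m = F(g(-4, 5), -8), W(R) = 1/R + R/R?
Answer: -72/5 ≈ -14.400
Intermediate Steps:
r(o) = o**2
W(R) = 1 + 1/R (W(R) = 1/R + 1 = 1 + 1/R)
m = 1 (m = 2 - 1 = 1)
X(p, J) = -27*J - 3*p (X(p, J) = -3*((-3)**2*J + p) = -3*(9*J + p) = -3*(p + 9*J) = -27*J - 3*p)
X(-6, W(5))*m = (-27*(1 + 5)/5 - 3*(-6))*1 = (-27*6/5 + 18)*1 = (-162/5 + 18)*1 = -72/5*1 = -72/5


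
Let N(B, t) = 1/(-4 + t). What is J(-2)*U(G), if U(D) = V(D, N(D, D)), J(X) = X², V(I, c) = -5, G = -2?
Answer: -20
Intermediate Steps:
U(D) = -5
J(-2)*U(G) = (-2)²*(-5) = 4*(-5) = -20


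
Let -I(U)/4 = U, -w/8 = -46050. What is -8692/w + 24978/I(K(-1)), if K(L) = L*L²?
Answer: 575116277/92100 ≈ 6244.5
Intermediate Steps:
w = 368400 (w = -8*(-46050) = 368400)
K(L) = L³
I(U) = -4*U
-8692/w + 24978/I(K(-1)) = -8692/368400 + 24978/((-4*(-1)³)) = -8692*1/368400 + 24978/((-4*(-1))) = -2173/92100 + 24978/4 = -2173/92100 + 24978*(¼) = -2173/92100 + 12489/2 = 575116277/92100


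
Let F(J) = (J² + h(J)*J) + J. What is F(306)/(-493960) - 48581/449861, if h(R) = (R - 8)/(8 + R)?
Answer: -1302875409436/4360936788865 ≈ -0.29876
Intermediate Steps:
h(R) = (-8 + R)/(8 + R)
F(J) = J + J² + J*(-8 + J)/(8 + J) (F(J) = (J² + ((-8 + J)/(8 + J))*J) + J = (J² + J*(-8 + J)/(8 + J)) + J = J + J² + J*(-8 + J)/(8 + J))
F(306)/(-493960) - 48581/449861 = (306²*(10 + 306)/(8 + 306))/(-493960) - 48581/449861 = (93636*316/314)*(-1/493960) - 48581*1/449861 = (93636*(1/314)*316)*(-1/493960) - 48581/449861 = (14794488/157)*(-1/493960) - 48581/449861 = -1849311/9693965 - 48581/449861 = -1302875409436/4360936788865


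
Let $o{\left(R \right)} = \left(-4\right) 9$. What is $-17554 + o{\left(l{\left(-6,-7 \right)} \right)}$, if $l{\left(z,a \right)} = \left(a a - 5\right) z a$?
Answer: $-17590$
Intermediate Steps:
$l{\left(z,a \right)} = a z \left(-5 + a^{2}\right)$ ($l{\left(z,a \right)} = \left(a^{2} - 5\right) z a = \left(-5 + a^{2}\right) z a = z \left(-5 + a^{2}\right) a = a z \left(-5 + a^{2}\right)$)
$o{\left(R \right)} = -36$
$-17554 + o{\left(l{\left(-6,-7 \right)} \right)} = -17554 - 36 = -17590$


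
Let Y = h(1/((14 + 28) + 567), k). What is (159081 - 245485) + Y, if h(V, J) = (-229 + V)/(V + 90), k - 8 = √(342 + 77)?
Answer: -4736029104/54811 ≈ -86407.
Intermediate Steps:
k = 8 + √419 (k = 8 + √(342 + 77) = 8 + √419 ≈ 28.469)
h(V, J) = (-229 + V)/(90 + V)
Y = -139460/54811 (Y = (-229 + 1/((14 + 28) + 567))/(90 + 1/((14 + 28) + 567)) = (-229 + 1/(42 + 567))/(90 + 1/(42 + 567)) = (-229 + 1/609)/(90 + 1/609) = -139460/609/(54811/609) = (609/54811)*(-139460/609) = -139460/54811 ≈ -2.5444)
(159081 - 245485) + Y = (159081 - 245485) - 139460/54811 = -86404 - 139460/54811 = -4736029104/54811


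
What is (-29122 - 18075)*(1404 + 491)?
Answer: -89438315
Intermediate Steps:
(-29122 - 18075)*(1404 + 491) = -47197*1895 = -89438315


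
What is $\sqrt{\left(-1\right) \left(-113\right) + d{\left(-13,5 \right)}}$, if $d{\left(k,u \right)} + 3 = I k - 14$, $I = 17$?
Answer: $5 i \sqrt{5} \approx 11.18 i$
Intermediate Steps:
$d{\left(k,u \right)} = -17 + 17 k$ ($d{\left(k,u \right)} = -3 + \left(17 k - 14\right) = -3 + \left(-14 + 17 k\right) = -17 + 17 k$)
$\sqrt{\left(-1\right) \left(-113\right) + d{\left(-13,5 \right)}} = \sqrt{\left(-1\right) \left(-113\right) + \left(-17 + 17 \left(-13\right)\right)} = \sqrt{113 - 238} = \sqrt{-125} = 5 i \sqrt{5}$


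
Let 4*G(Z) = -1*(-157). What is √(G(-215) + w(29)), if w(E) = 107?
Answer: 3*√65/2 ≈ 12.093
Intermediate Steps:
G(Z) = 157/4 (G(Z) = (-1*(-157))/4 = (¼)*157 = 157/4)
√(G(-215) + w(29)) = √(157/4 + 107) = √(585/4) = 3*√65/2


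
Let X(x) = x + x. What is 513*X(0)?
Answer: 0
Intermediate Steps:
X(x) = 2*x
513*X(0) = 513*(2*0) = 513*0 = 0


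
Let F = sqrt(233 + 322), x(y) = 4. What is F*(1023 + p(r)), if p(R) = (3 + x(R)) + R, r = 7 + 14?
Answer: 1051*sqrt(555) ≈ 24760.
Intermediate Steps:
r = 21
F = sqrt(555) ≈ 23.558
p(R) = 7 + R (p(R) = (3 + 4) + R = 7 + R)
F*(1023 + p(r)) = sqrt(555)*(1023 + (7 + 21)) = sqrt(555)*(1023 + 28) = sqrt(555)*1051 = 1051*sqrt(555)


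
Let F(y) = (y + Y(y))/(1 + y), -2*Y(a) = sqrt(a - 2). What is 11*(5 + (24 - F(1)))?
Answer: 627/2 + 11*I/4 ≈ 313.5 + 2.75*I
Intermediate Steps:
Y(a) = -sqrt(-2 + a)/2 (Y(a) = -sqrt(a - 2)/2 = -sqrt(-2 + a)/2)
F(y) = (y - sqrt(-2 + y)/2)/(1 + y)
11*(5 + (24 - F(1))) = 11*(5 + (24 - (1 - sqrt(-2 + 1)/2)/(1 + 1))) = 11*(5 + (24 - (1 - I/2)/2)) = 11*(5 + (24 - (1/2 - I/4))) = 11*(5 + (24 + (-1/2 + I/4))) = 11*(5 + (47/2 + I/4)) = 11*(57/2 + I/4) = 627/2 + 11*I/4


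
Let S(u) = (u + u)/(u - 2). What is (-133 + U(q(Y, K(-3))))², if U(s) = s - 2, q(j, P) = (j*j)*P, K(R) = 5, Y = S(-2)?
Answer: 16900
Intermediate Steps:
S(u) = 2*u/(-2 + u) (S(u) = (2*u)/(-2 + u) = 2*u/(-2 + u))
Y = 1 (Y = 2*(-2)/(-2 - 2) = 2*(-2)/(-4) = 2*(-2)*(-¼) = 1)
q(j, P) = P*j² (q(j, P) = j²*P = P*j²)
U(s) = -2 + s
(-133 + U(q(Y, K(-3))))² = (-133 + (-2 + 5*1²))² = (-133 + (-2 + 5*1))² = (-133 + (-2 + 5))² = (-133 + 3)² = (-130)² = 16900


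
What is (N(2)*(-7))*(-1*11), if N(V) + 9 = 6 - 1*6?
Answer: -693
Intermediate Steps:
N(V) = -9 (N(V) = -9 + (6 - 1*6) = -9 + (6 - 6) = -9 + 0 = -9)
(N(2)*(-7))*(-1*11) = (-9*(-7))*(-1*11) = 63*(-11) = -693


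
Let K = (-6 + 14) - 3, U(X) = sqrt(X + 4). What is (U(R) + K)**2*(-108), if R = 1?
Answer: -3240 - 1080*sqrt(5) ≈ -5655.0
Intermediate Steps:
U(X) = sqrt(4 + X)
K = 5 (K = 8 - 3 = 5)
(U(R) + K)**2*(-108) = (sqrt(4 + 1) + 5)**2*(-108) = (sqrt(5) + 5)**2*(-108) = (5 + sqrt(5))**2*(-108) = -108*(5 + sqrt(5))**2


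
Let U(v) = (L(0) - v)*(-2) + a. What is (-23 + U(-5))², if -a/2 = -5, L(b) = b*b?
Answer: 529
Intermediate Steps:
L(b) = b²
a = 10 (a = -2*(-5) = 10)
U(v) = 10 + 2*v (U(v) = (0² - v)*(-2) + 10 = (0 - v)*(-2) + 10 = -v*(-2) + 10 = 2*v + 10 = 10 + 2*v)
(-23 + U(-5))² = (-23 + (10 + 2*(-5)))² = (-23 + (10 - 10))² = (-23 + 0)² = (-23)² = 529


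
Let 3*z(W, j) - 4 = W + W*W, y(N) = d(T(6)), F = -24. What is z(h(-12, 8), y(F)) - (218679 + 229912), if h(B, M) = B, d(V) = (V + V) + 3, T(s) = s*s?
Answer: -1345637/3 ≈ -4.4855e+5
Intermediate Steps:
T(s) = s²
d(V) = 3 + 2*V (d(V) = 2*V + 3 = 3 + 2*V)
y(N) = 75 (y(N) = 3 + 2*6² = 3 + 2*36 = 3 + 72 = 75)
z(W, j) = 4/3 + W/3 + W²/3 (z(W, j) = 4/3 + (W + W*W)/3 = 4/3 + (W + W²)/3 = 4/3 + (W/3 + W²/3) = 4/3 + W/3 + W²/3)
z(h(-12, 8), y(F)) - (218679 + 229912) = (4/3 + (⅓)*(-12) + (⅓)*(-12)²) - (218679 + 229912) = (4/3 - 4 + (⅓)*144) - 1*448591 = (4/3 - 4 + 48) - 448591 = 136/3 - 448591 = -1345637/3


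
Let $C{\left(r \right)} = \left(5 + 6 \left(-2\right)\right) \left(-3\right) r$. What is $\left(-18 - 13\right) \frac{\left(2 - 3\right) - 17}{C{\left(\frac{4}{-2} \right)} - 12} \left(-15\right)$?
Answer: $155$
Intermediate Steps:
$C{\left(r \right)} = 21 r$ ($C{\left(r \right)} = \left(5 - 12\right) \left(-3\right) r = \left(-7\right) \left(-3\right) r = 21 r$)
$\left(-18 - 13\right) \frac{\left(2 - 3\right) - 17}{C{\left(\frac{4}{-2} \right)} - 12} \left(-15\right) = \left(-18 - 13\right) \frac{\left(2 - 3\right) - 17}{21 \frac{4}{-2} - 12} \left(-15\right) = - 31 \frac{-1 - 17}{21 \cdot 4 \left(- \frac{1}{2}\right) - 12} \left(-15\right) = - 31 \left(- \frac{18}{21 \left(-2\right) - 12}\right) \left(-15\right) = - 31 \left(- \frac{18}{-42 - 12}\right) \left(-15\right) = - 31 \left(- \frac{18}{-54}\right) \left(-15\right) = - 31 \left(\left(-18\right) \left(- \frac{1}{54}\right)\right) \left(-15\right) = \left(-31\right) \frac{1}{3} \left(-15\right) = \left(- \frac{31}{3}\right) \left(-15\right) = 155$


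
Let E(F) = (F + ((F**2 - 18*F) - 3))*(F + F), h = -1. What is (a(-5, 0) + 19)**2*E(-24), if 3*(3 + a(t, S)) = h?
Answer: -11557488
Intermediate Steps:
a(t, S) = -10/3 (a(t, S) = -3 + (1/3)*(-1) = -3 - 1/3 = -10/3)
E(F) = 2*F*(-3 + F**2 - 17*F) (E(F) = (F + (-3 + F**2 - 18*F))*(2*F) = (-3 + F**2 - 17*F)*(2*F) = 2*F*(-3 + F**2 - 17*F))
(a(-5, 0) + 19)**2*E(-24) = (-10/3 + 19)**2*(2*(-24)*(-3 + (-24)**2 - 17*(-24))) = (47/3)**2*(2*(-24)*(-3 + 576 + 408)) = 2209*(2*(-24)*981)/9 = (2209/9)*(-47088) = -11557488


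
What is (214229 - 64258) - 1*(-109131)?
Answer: 259102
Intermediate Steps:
(214229 - 64258) - 1*(-109131) = 149971 + 109131 = 259102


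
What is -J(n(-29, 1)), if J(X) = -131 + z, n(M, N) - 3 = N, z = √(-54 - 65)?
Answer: 131 - I*√119 ≈ 131.0 - 10.909*I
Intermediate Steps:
z = I*√119 (z = √(-119) = I*√119 ≈ 10.909*I)
n(M, N) = 3 + N
J(X) = -131 + I*√119
-J(n(-29, 1)) = -(-131 + I*√119) = 131 - I*√119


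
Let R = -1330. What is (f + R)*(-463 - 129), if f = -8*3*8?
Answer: 901024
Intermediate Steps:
f = -192 (f = -24*8 = -192)
(f + R)*(-463 - 129) = (-192 - 1330)*(-463 - 129) = -1522*(-592) = 901024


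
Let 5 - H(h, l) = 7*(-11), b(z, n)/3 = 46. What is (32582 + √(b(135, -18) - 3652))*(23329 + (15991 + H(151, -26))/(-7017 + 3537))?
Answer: 1322321686477/1740 + 81168847*I*√3514/3480 ≈ 7.5996e+8 + 1.3826e+6*I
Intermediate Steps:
b(z, n) = 138 (b(z, n) = 3*46 = 138)
H(h, l) = 82 (H(h, l) = 5 - 7*(-11) = 5 - 1*(-77) = 5 + 77 = 82)
(32582 + √(b(135, -18) - 3652))*(23329 + (15991 + H(151, -26))/(-7017 + 3537)) = (32582 + √(138 - 3652))*(23329 + (15991 + 82)/(-7017 + 3537)) = (32582 + √(-3514))*(23329 + 16073/(-3480)) = (32582 + I*√3514)*(23329 + 16073*(-1/3480)) = (32582 + I*√3514)*(23329 - 16073/3480) = (32582 + I*√3514)*(81168847/3480) = 1322321686477/1740 + 81168847*I*√3514/3480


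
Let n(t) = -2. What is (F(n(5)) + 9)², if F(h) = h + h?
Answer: 25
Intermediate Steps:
F(h) = 2*h
(F(n(5)) + 9)² = (2*(-2) + 9)² = (-4 + 9)² = 5² = 25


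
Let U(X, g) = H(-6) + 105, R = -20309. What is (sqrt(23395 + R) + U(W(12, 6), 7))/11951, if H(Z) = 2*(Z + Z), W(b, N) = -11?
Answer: 81/11951 + sqrt(3086)/11951 ≈ 0.011426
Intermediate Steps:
H(Z) = 4*Z (H(Z) = 2*(2*Z) = 4*Z)
U(X, g) = 81 (U(X, g) = 4*(-6) + 105 = -24 + 105 = 81)
(sqrt(23395 + R) + U(W(12, 6), 7))/11951 = (sqrt(23395 - 20309) + 81)/11951 = (sqrt(3086) + 81)*(1/11951) = (81 + sqrt(3086))*(1/11951) = 81/11951 + sqrt(3086)/11951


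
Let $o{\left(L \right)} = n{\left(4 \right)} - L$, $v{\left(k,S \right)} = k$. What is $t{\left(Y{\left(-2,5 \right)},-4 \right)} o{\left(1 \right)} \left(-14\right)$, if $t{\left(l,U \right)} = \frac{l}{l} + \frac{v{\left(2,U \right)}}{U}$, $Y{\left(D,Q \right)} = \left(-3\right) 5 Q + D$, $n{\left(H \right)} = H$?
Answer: $-21$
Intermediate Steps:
$Y{\left(D,Q \right)} = D - 15 Q$ ($Y{\left(D,Q \right)} = - 15 Q + D = D - 15 Q$)
$t{\left(l,U \right)} = 1 + \frac{2}{U}$ ($t{\left(l,U \right)} = \frac{l}{l} + \frac{2}{U} = 1 + \frac{2}{U}$)
$o{\left(L \right)} = 4 - L$
$t{\left(Y{\left(-2,5 \right)},-4 \right)} o{\left(1 \right)} \left(-14\right) = \frac{2 - 4}{-4} \left(4 - 1\right) \left(-14\right) = \left(- \frac{1}{4}\right) \left(-2\right) \left(4 - 1\right) \left(-14\right) = \frac{1}{2} \cdot 3 \left(-14\right) = \frac{3}{2} \left(-14\right) = -21$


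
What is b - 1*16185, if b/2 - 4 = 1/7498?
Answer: -60647572/3749 ≈ -16177.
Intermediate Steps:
b = 29993/3749 (b = 8 + 2/7498 = 8 + 2*(1/7498) = 8 + 1/3749 = 29993/3749 ≈ 8.0003)
b - 1*16185 = 29993/3749 - 1*16185 = 29993/3749 - 16185 = -60647572/3749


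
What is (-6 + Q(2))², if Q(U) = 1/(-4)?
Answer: 625/16 ≈ 39.063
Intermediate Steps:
Q(U) = -¼ (Q(U) = 1*(-¼) = -¼)
(-6 + Q(2))² = (-6 - ¼)² = (-25/4)² = 625/16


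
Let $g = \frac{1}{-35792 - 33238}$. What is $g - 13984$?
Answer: $- \frac{965315521}{69030} \approx -13984.0$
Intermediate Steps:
$g = - \frac{1}{69030}$ ($g = \frac{1}{-69030} = - \frac{1}{69030} \approx -1.4486 \cdot 10^{-5}$)
$g - 13984 = - \frac{1}{69030} - 13984 = - \frac{965315521}{69030}$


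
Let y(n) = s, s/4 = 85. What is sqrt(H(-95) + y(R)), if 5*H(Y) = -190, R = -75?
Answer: sqrt(302) ≈ 17.378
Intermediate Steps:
H(Y) = -38 (H(Y) = (1/5)*(-190) = -38)
s = 340 (s = 4*85 = 340)
y(n) = 340
sqrt(H(-95) + y(R)) = sqrt(-38 + 340) = sqrt(302)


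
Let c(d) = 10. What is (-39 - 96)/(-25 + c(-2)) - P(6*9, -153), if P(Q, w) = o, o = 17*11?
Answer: -178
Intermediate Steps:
o = 187
P(Q, w) = 187
(-39 - 96)/(-25 + c(-2)) - P(6*9, -153) = (-39 - 96)/(-25 + 10) - 1*187 = -135/(-15) - 187 = -135*(-1/15) - 187 = 9 - 187 = -178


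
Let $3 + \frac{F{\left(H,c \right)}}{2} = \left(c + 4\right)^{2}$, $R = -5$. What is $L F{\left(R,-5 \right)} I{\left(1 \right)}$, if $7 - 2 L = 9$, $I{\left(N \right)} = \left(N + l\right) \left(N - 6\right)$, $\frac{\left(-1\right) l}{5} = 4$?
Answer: $380$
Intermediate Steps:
$l = -20$ ($l = \left(-5\right) 4 = -20$)
$F{\left(H,c \right)} = -6 + 2 \left(4 + c\right)^{2}$ ($F{\left(H,c \right)} = -6 + 2 \left(c + 4\right)^{2} = -6 + 2 \left(4 + c\right)^{2}$)
$I{\left(N \right)} = \left(-20 + N\right) \left(-6 + N\right)$ ($I{\left(N \right)} = \left(N - 20\right) \left(N - 6\right) = \left(-20 + N\right) \left(N - 6\right) = \left(-20 + N\right) \left(-6 + N\right)$)
$L = -1$ ($L = \frac{7}{2} - \frac{9}{2} = -1$)
$L F{\left(R,-5 \right)} I{\left(1 \right)} = - (-6 + 2 \left(4 - 5\right)^{2}) \left(120 + 1^{2} - 26\right) = - (-6 + 2 \left(-1\right)^{2}) \left(120 + 1 - 26\right) = - (-6 + 2 \cdot 1) 95 = - (-6 + 2) 95 = \left(-1\right) \left(-4\right) 95 = 4 \cdot 95 = 380$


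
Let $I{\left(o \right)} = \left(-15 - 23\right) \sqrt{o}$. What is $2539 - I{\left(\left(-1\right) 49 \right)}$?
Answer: $2539 + 266 i \approx 2539.0 + 266.0 i$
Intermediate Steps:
$I{\left(o \right)} = - 38 \sqrt{o}$ ($I{\left(o \right)} = \left(-15 - 23\right) \sqrt{o} = - 38 \sqrt{o}$)
$2539 - I{\left(\left(-1\right) 49 \right)} = 2539 - - 38 \sqrt{\left(-1\right) 49} = 2539 - - 38 \sqrt{-49} = 2539 - - 38 \cdot 7 i = 2539 - - 266 i = 2539 + 266 i$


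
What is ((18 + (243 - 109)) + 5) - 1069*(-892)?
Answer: 953705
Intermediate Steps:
((18 + (243 - 109)) + 5) - 1069*(-892) = ((18 + 134) + 5) + 953548 = (152 + 5) + 953548 = 157 + 953548 = 953705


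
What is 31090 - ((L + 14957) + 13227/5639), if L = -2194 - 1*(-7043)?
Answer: 63617249/5639 ≈ 11282.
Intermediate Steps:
L = 4849 (L = -2194 + 7043 = 4849)
31090 - ((L + 14957) + 13227/5639) = 31090 - ((4849 + 14957) + 13227/5639) = 31090 - (19806 + 13227*(1/5639)) = 31090 - (19806 + 13227/5639) = 31090 - 1*111699261/5639 = 31090 - 111699261/5639 = 63617249/5639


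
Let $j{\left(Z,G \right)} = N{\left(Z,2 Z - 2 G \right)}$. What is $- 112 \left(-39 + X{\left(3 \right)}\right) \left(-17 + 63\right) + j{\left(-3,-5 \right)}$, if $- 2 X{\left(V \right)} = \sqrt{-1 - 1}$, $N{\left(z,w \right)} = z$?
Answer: $200925 + 2576 i \sqrt{2} \approx 2.0093 \cdot 10^{5} + 3643.0 i$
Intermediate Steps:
$X{\left(V \right)} = - \frac{i \sqrt{2}}{2}$ ($X{\left(V \right)} = - \frac{\sqrt{-1 - 1}}{2} = - \frac{\sqrt{-2}}{2} = - \frac{i \sqrt{2}}{2}$)
$j{\left(Z,G \right)} = Z$
$- 112 \left(-39 + X{\left(3 \right)}\right) \left(-17 + 63\right) + j{\left(-3,-5 \right)} = - 112 \left(-39 - \frac{i \sqrt{2}}{2}\right) \left(-17 + 63\right) - 3 = - 112 \left(-39 - \frac{i \sqrt{2}}{2}\right) 46 - 3 = - 112 \left(-1794 - 23 i \sqrt{2}\right) - 3 = \left(200928 + 2576 i \sqrt{2}\right) - 3 = 200925 + 2576 i \sqrt{2}$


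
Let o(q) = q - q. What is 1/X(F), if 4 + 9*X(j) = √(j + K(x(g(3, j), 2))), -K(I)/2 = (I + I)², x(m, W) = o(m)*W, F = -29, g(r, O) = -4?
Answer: -⅘ - I*√29/5 ≈ -0.8 - 1.077*I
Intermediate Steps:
o(q) = 0
x(m, W) = 0 (x(m, W) = 0*W = 0)
K(I) = -8*I² (K(I) = -2*(I + I)² = -2*4*I² = -8*I²)
X(j) = -4/9 + √j/9 (X(j) = -4/9 + √(j - 8*0²)/9 = -4/9 + √(j - 8*0)/9 = -4/9 + √(j + 0)/9 = -4/9 + √j/9)
1/X(F) = 1/(-4/9 + √(-29)/9) = 1/(-4/9 + (I*√29)/9) = 1/(-4/9 + I*√29/9)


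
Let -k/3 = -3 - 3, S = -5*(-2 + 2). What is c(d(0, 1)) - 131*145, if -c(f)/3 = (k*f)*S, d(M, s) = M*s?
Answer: -18995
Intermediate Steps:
S = 0 (S = -5*0 = 0)
k = 18 (k = -3*(-3 - 3) = -3*(-6) = 18)
c(f) = 0 (c(f) = -3*18*f*0 = -3*0 = 0)
c(d(0, 1)) - 131*145 = 0 - 131*145 = 0 - 18995 = -18995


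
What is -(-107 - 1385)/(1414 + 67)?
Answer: 1492/1481 ≈ 1.0074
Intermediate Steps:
-(-107 - 1385)/(1414 + 67) = -(-1492)/1481 = -1*(-1492/1481) = 1492/1481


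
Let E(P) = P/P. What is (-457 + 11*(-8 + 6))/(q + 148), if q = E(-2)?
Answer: -479/149 ≈ -3.2148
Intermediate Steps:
E(P) = 1
q = 1
(-457 + 11*(-8 + 6))/(q + 148) = (-457 + 11*(-8 + 6))/(1 + 148) = (-457 + 11*(-2))/149 = (-457 - 22)*(1/149) = -479*1/149 = -479/149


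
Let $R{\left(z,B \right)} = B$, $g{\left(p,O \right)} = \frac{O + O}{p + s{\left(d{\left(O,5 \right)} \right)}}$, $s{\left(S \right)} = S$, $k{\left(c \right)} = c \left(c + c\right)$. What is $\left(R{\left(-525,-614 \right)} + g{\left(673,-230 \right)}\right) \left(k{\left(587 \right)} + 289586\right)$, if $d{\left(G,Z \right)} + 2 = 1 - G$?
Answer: $- \frac{271247484256}{451} \approx -6.0144 \cdot 10^{8}$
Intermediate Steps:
$k{\left(c \right)} = 2 c^{2}$ ($k{\left(c \right)} = c 2 c = 2 c^{2}$)
$d{\left(G,Z \right)} = -1 - G$ ($d{\left(G,Z \right)} = -2 - \left(-1 + G\right) = -1 - G$)
$g{\left(p,O \right)} = \frac{2 O}{-1 + p - O}$ ($g{\left(p,O \right)} = \frac{O + O}{p - \left(1 + O\right)} = \frac{2 O}{-1 + p - O}$)
$\left(R{\left(-525,-614 \right)} + g{\left(673,-230 \right)}\right) \left(k{\left(587 \right)} + 289586\right) = \left(-614 + 2 \left(-230\right) \frac{1}{-1 + 673 - -230}\right) \left(2 \cdot 587^{2} + 289586\right) = \left(-614 + 2 \left(-230\right) \frac{1}{-1 + 673 + 230}\right) \left(2 \cdot 344569 + 289586\right) = \left(-614 + 2 \left(-230\right) \frac{1}{902}\right) \left(689138 + 289586\right) = \left(-614 + 2 \left(-230\right) \frac{1}{902}\right) 978724 = \left(-614 - \frac{230}{451}\right) 978724 = \left(- \frac{277144}{451}\right) 978724 = - \frac{271247484256}{451}$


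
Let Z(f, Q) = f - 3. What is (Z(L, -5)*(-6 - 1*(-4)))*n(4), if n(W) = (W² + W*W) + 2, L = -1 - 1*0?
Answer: 272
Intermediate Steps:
L = -1 (L = -1 + 0 = -1)
Z(f, Q) = -3 + f
n(W) = 2 + 2*W² (n(W) = (W² + W²) + 2 = 2*W² + 2 = 2 + 2*W²)
(Z(L, -5)*(-6 - 1*(-4)))*n(4) = ((-3 - 1)*(-6 - 1*(-4)))*(2 + 2*4²) = (-4*(-6 + 4))*(2 + 2*16) = (-4*(-2))*(2 + 32) = 8*34 = 272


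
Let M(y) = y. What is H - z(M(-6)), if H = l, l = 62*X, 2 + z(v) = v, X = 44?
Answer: 2736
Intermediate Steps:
z(v) = -2 + v
l = 2728 (l = 62*44 = 2728)
H = 2728
H - z(M(-6)) = 2728 - (-2 - 6) = 2728 - 1*(-8) = 2728 + 8 = 2736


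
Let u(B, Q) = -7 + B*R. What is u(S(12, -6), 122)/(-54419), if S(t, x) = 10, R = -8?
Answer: 87/54419 ≈ 0.0015987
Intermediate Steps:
u(B, Q) = -7 - 8*B (u(B, Q) = -7 + B*(-8) = -7 - 8*B)
u(S(12, -6), 122)/(-54419) = (-7 - 8*10)/(-54419) = (-7 - 80)*(-1/54419) = -87*(-1/54419) = 87/54419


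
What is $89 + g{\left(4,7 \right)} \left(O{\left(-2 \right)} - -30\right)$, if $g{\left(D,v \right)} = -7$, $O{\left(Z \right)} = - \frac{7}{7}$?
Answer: $-114$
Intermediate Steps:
$O{\left(Z \right)} = -1$ ($O{\left(Z \right)} = \left(-7\right) \frac{1}{7} = -1$)
$89 + g{\left(4,7 \right)} \left(O{\left(-2 \right)} - -30\right) = 89 - 7 \left(-1 - -30\right) = 89 - 7 \left(-1 + 30\right) = 89 - 203 = -114$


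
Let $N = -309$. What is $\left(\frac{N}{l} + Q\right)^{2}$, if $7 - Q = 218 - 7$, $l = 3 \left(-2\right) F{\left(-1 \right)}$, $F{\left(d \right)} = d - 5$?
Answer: $\frac{6507601}{144} \approx 45192.0$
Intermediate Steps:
$F{\left(d \right)} = -5 + d$ ($F{\left(d \right)} = d - 5 = -5 + d$)
$l = 36$ ($l = 3 \left(-2\right) \left(-5 - 1\right) = \left(-6\right) \left(-6\right) = 36$)
$Q = -204$ ($Q = 7 - \left(218 - 7\right) = 7 - 211 = -204$)
$\left(\frac{N}{l} + Q\right)^{2} = \left(- \frac{309}{36} - 204\right)^{2} = \left(\left(-309\right) \frac{1}{36} - 204\right)^{2} = \left(- \frac{103}{12} - 204\right)^{2} = \left(- \frac{2551}{12}\right)^{2} = \frac{6507601}{144}$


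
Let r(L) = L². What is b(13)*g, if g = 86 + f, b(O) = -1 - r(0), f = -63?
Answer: -23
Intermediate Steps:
b(O) = -1 (b(O) = -1 - 1*0² = -1 - 1*0 = -1 + 0 = -1)
g = 23 (g = 86 - 63 = 23)
b(13)*g = -1*23 = -23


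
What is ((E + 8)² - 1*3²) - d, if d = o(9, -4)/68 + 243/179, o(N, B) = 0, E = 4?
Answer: 23922/179 ≈ 133.64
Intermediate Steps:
d = 243/179 (d = 0/68 + 243/179 = 0*(1/68) + 243*(1/179) = 0 + 243/179 = 243/179 ≈ 1.3575)
((E + 8)² - 1*3²) - d = ((4 + 8)² - 1*3²) - 1*243/179 = (12² - 1*9) - 243/179 = (144 - 9) - 243/179 = 135 - 243/179 = 23922/179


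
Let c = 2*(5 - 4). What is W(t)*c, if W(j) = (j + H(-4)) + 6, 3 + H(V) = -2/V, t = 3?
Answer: 13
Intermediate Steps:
c = 2 (c = 2*1 = 2)
H(V) = -3 - 2/V
W(j) = 7/2 + j (W(j) = (j + (-3 - 2/(-4))) + 6 = (j + (-3 - 2*(-1/4))) + 6 = (j + (-3 + 1/2)) + 6 = (j - 5/2) + 6 = (-5/2 + j) + 6 = 7/2 + j)
W(t)*c = (7/2 + 3)*2 = (13/2)*2 = 13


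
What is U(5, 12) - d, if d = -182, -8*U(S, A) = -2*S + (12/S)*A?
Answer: 3593/20 ≈ 179.65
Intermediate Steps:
U(S, A) = S/4 - 3*A/(2*S) (U(S, A) = -(-2*S + (12/S)*A)/8 = -(-2*S + 12*A/S)/8 = S/4 - 3*A/(2*S))
U(5, 12) - d = (¼)*(5² - 6*12)/5 - 1*(-182) = (¼)*(⅕)*(25 - 72) + 182 = (¼)*(⅕)*(-47) + 182 = -47/20 + 182 = 3593/20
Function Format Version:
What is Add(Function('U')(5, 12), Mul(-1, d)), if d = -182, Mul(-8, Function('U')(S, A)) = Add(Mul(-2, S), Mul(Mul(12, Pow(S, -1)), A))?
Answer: Rational(3593, 20) ≈ 179.65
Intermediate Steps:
Function('U')(S, A) = Add(Mul(Rational(1, 4), S), Mul(Rational(-3, 2), A, Pow(S, -1))) (Function('U')(S, A) = Mul(Rational(-1, 8), Add(Mul(-2, S), Mul(Mul(12, Pow(S, -1)), A))) = Mul(Rational(-1, 8), Add(Mul(-2, S), Mul(12, A, Pow(S, -1)))) = Add(Mul(Rational(1, 4), S), Mul(Rational(-3, 2), A, Pow(S, -1))))
Add(Function('U')(5, 12), Mul(-1, d)) = Add(Mul(Rational(1, 4), Pow(5, -1), Add(Pow(5, 2), Mul(-6, 12))), Mul(-1, -182)) = Add(Mul(Rational(1, 4), Rational(1, 5), Add(25, -72)), 182) = Add(Mul(Rational(1, 4), Rational(1, 5), -47), 182) = Add(Rational(-47, 20), 182) = Rational(3593, 20)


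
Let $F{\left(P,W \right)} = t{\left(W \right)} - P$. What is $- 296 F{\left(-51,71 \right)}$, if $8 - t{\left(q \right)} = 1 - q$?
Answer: $-38184$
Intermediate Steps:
$t{\left(q \right)} = 7 + q$ ($t{\left(q \right)} = 8 - \left(1 - q\right) = 8 + \left(-1 + q\right) = 7 + q$)
$F{\left(P,W \right)} = 7 + W - P$ ($F{\left(P,W \right)} = \left(7 + W\right) - P = 7 + W - P$)
$- 296 F{\left(-51,71 \right)} = - 296 \left(7 + 71 - -51\right) = - 296 \left(7 + 71 + 51\right) = \left(-296\right) 129 = -38184$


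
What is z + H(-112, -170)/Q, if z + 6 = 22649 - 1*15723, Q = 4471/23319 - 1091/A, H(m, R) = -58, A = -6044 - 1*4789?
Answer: 82760986679/12312562 ≈ 6721.7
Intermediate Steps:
A = -10833 (A = -6044 - 4789 = -10833)
Q = 24625124/84204909 (Q = 4471/23319 - 1091/(-10833) = 4471*(1/23319) - 1091*(-1/10833) = 4471/23319 + 1091/10833 = 24625124/84204909 ≈ 0.29244)
z = 6920 (z = -6 + (22649 - 1*15723) = -6 + (22649 - 15723) = -6 + 6926 = 6920)
z + H(-112, -170)/Q = 6920 - 58/24625124/84204909 = 6920 - 58*84204909/24625124 = 6920 - 2441942361/12312562 = 82760986679/12312562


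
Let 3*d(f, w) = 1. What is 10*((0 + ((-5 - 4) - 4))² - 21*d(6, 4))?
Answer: 1620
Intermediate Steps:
d(f, w) = ⅓ (d(f, w) = (⅓)*1 = ⅓)
10*((0 + ((-5 - 4) - 4))² - 21*d(6, 4)) = 10*((0 + ((-5 - 4) - 4))² - 21*⅓) = 10*((0 + (-9 - 4))² - 7) = 10*((0 - 13)² - 7) = 10*((-13)² - 7) = 10*(169 - 7) = 10*162 = 1620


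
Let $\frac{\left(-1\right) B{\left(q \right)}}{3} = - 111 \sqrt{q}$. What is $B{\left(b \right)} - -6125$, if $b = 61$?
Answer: $6125 + 333 \sqrt{61} \approx 8725.8$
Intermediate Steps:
$B{\left(q \right)} = 333 \sqrt{q}$ ($B{\left(q \right)} = - 3 \left(- 111 \sqrt{q}\right) = 333 \sqrt{q}$)
$B{\left(b \right)} - -6125 = 333 \sqrt{61} - -6125 = 333 \sqrt{61} + 6125 = 6125 + 333 \sqrt{61}$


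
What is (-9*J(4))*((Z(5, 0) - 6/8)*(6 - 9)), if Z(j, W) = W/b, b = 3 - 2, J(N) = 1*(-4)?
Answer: 81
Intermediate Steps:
J(N) = -4
b = 1
Z(j, W) = W (Z(j, W) = W/1 = W*1 = W)
(-9*J(4))*((Z(5, 0) - 6/8)*(6 - 9)) = (-9*(-4))*((0 - 6/8)*(6 - 9)) = 36*((0 - 6*⅛)*(-3)) = 36*((0 - ¾)*(-3)) = 36*(-¾*(-3)) = 36*(9/4) = 81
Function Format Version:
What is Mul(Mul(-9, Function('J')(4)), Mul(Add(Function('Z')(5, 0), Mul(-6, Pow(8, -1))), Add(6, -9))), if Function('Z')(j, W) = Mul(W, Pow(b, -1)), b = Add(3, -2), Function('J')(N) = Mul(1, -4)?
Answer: 81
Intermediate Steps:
Function('J')(N) = -4
b = 1
Function('Z')(j, W) = W (Function('Z')(j, W) = Mul(W, Pow(1, -1)) = Mul(W, 1) = W)
Mul(Mul(-9, Function('J')(4)), Mul(Add(Function('Z')(5, 0), Mul(-6, Pow(8, -1))), Add(6, -9))) = Mul(Mul(-9, -4), Mul(Add(0, Mul(-6, Pow(8, -1))), Add(6, -9))) = Mul(36, Mul(Add(0, Mul(-6, Rational(1, 8))), -3)) = Mul(36, Mul(Add(0, Rational(-3, 4)), -3)) = Mul(36, Mul(Rational(-3, 4), -3)) = Mul(36, Rational(9, 4)) = 81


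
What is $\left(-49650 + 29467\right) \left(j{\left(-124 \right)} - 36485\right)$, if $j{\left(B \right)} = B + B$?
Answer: $741382139$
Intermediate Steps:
$j{\left(B \right)} = 2 B$
$\left(-49650 + 29467\right) \left(j{\left(-124 \right)} - 36485\right) = \left(-49650 + 29467\right) \left(2 \left(-124\right) - 36485\right) = - 20183 \left(-248 - 36485\right) = \left(-20183\right) \left(-36733\right) = 741382139$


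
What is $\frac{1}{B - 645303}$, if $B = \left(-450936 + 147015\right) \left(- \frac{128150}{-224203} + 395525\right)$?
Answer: $- \frac{224203}{26951257111710234} \approx -8.3188 \cdot 10^{-12}$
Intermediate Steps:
$B = - \frac{26951112432841725}{224203}$ ($B = - 303921 \left(\left(-128150\right) \left(- \frac{1}{224203}\right) + 395525\right) = - 303921 \left(\frac{128150}{224203} + 395525\right) = \left(-303921\right) \frac{88678019725}{224203} = - \frac{26951112432841725}{224203} \approx -1.2021 \cdot 10^{11}$)
$\frac{1}{B - 645303} = \frac{1}{- \frac{26951112432841725}{224203} - 645303} = \frac{1}{- \frac{26951257111710234}{224203}} = - \frac{224203}{26951257111710234}$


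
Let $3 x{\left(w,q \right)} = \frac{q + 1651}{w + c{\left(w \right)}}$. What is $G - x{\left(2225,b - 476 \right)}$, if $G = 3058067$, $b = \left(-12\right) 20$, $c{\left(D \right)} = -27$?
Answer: $\frac{20164892863}{6594} \approx 3.0581 \cdot 10^{6}$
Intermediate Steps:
$b = -240$
$x{\left(w,q \right)} = \frac{1651 + q}{3 \left(-27 + w\right)}$ ($x{\left(w,q \right)} = \frac{\left(q + 1651\right) \frac{1}{w - 27}}{3} = \frac{\left(1651 + q\right) \frac{1}{-27 + w}}{3} = \frac{\frac{1}{-27 + w} \left(1651 + q\right)}{3} = \frac{1651 + q}{3 \left(-27 + w\right)}$)
$G - x{\left(2225,b - 476 \right)} = 3058067 - \frac{1651 - 716}{3 \left(-27 + 2225\right)} = 3058067 - \frac{1651 - 716}{3 \cdot 2198} = 3058067 - \frac{1}{3} \cdot \frac{1}{2198} \left(1651 - 716\right) = 3058067 - \frac{1}{3} \cdot \frac{1}{2198} \cdot 935 = 3058067 - \frac{935}{6594} = \frac{20164892863}{6594}$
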